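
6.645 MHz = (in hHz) 6.645e+04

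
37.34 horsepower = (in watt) 2.784e+04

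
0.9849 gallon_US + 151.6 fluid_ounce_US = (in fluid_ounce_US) 277.7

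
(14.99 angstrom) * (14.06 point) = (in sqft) 8.003e-11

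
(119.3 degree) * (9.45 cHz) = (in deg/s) 11.27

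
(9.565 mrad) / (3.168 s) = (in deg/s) 0.173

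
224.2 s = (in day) 0.002595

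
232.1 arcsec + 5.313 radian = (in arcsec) 1.096e+06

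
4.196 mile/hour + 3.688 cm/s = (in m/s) 1.913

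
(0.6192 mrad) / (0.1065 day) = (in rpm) 6.426e-07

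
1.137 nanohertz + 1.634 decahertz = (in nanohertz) 1.634e+10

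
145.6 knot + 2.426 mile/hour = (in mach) 0.2232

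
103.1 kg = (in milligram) 1.031e+08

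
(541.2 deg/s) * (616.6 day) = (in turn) 8.009e+07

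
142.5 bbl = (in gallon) 5985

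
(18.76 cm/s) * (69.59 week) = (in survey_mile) 4906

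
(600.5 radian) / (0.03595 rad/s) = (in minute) 278.4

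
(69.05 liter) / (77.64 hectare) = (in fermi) 8.894e+07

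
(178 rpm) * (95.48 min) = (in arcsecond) 2.203e+10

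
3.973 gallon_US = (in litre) 15.04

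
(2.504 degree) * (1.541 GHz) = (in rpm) 6.431e+08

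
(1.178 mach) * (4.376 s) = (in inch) 6.91e+04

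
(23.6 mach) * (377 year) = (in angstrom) 9.554e+23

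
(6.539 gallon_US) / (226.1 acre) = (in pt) 7.668e-05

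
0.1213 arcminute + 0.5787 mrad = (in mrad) 0.614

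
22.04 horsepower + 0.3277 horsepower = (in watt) 1.668e+04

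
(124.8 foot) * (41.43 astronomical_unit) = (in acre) 5.826e+10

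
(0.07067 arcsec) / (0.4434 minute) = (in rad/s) 1.288e-08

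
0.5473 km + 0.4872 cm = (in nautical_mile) 0.2955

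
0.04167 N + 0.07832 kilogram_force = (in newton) 0.8097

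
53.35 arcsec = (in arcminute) 0.8892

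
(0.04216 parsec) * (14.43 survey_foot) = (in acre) 1.414e+12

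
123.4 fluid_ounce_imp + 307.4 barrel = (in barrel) 307.4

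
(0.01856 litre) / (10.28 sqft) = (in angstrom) 1.943e+05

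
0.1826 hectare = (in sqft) 1.965e+04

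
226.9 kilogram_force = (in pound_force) 500.2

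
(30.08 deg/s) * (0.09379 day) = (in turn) 677.1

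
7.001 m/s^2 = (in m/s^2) 7.001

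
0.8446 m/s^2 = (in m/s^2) 0.8446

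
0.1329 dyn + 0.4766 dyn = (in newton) 6.095e-06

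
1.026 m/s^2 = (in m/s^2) 1.026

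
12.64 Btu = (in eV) 8.324e+22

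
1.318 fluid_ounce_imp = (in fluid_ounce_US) 1.266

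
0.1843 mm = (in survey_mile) 1.145e-07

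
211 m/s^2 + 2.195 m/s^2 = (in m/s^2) 213.2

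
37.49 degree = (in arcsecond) 1.35e+05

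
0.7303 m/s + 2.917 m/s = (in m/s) 3.647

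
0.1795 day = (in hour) 4.308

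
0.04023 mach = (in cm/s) 1370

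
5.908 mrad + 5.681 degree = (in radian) 0.1051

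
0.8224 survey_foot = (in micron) 2.507e+05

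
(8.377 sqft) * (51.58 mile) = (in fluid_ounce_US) 2.184e+09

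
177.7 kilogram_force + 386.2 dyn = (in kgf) 177.7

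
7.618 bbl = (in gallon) 320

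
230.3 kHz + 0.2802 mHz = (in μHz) 2.303e+11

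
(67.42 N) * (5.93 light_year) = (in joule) 3.782e+18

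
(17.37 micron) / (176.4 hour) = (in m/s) 2.735e-11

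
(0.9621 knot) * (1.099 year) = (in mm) 1.715e+10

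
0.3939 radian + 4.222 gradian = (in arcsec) 9.493e+04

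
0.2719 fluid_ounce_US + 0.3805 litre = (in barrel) 0.002444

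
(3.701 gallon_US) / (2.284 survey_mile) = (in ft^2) 4.103e-05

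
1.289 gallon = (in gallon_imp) 1.073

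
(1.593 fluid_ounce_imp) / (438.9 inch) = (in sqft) 4.37e-05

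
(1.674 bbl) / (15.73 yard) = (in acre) 4.572e-06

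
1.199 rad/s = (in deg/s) 68.7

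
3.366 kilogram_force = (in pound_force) 7.421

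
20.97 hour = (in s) 7.549e+04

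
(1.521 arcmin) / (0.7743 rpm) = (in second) 0.005457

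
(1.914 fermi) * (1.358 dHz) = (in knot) 5.052e-16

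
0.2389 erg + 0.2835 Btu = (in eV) 1.867e+21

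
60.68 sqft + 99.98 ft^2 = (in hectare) 0.001493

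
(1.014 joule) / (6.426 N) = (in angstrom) 1.578e+09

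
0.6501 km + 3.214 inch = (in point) 1.843e+06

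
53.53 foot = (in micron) 1.632e+07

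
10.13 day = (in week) 1.447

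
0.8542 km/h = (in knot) 0.4612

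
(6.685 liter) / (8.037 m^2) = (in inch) 0.03275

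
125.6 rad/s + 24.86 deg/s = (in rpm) 1204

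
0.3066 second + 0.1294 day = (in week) 0.01849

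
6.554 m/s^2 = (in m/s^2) 6.554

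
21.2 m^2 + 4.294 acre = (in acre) 4.299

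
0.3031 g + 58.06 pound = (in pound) 58.06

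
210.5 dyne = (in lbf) 0.0004732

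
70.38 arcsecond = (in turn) 5.431e-05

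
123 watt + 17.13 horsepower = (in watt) 1.29e+04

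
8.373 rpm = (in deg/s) 50.24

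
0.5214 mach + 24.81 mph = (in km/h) 679.1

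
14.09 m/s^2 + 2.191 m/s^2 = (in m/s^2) 16.28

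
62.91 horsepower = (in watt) 4.691e+04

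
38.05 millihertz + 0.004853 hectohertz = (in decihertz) 5.233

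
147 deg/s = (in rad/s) 2.566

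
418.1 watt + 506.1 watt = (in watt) 924.2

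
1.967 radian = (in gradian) 125.2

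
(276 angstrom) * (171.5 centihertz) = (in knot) 9.201e-08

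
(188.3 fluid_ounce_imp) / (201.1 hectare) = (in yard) 2.91e-09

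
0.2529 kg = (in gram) 252.9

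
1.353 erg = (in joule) 1.353e-07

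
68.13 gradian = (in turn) 0.1703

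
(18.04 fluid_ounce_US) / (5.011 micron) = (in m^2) 106.5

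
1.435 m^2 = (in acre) 0.0003546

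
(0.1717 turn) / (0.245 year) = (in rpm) 1.333e-06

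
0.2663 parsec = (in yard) 8.986e+15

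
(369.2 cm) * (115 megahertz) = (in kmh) 1.528e+09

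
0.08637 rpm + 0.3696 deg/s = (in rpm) 0.148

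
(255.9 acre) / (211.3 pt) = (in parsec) 4.502e-10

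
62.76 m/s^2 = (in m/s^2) 62.76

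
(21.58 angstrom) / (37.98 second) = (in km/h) 2.045e-10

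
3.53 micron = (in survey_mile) 2.193e-09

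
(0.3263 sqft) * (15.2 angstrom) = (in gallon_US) 1.217e-08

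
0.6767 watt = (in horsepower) 0.0009075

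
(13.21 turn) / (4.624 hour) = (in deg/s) 0.2857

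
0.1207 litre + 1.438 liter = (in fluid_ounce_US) 52.71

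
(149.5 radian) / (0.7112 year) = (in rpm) 6.365e-05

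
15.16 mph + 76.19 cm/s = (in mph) 16.86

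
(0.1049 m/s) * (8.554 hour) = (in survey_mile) 2.007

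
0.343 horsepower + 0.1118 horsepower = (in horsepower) 0.4548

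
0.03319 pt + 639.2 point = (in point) 639.2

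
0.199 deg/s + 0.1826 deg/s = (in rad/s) 0.00666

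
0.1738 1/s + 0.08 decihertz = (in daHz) 0.01818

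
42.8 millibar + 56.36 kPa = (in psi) 8.795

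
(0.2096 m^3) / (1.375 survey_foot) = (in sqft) 5.383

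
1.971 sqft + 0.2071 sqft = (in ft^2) 2.178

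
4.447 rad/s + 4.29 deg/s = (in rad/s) 4.522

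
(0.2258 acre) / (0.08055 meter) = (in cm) 1.134e+06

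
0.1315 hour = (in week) 0.0007827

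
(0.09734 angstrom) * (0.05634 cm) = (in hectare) 5.484e-19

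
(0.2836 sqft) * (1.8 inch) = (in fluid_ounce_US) 40.73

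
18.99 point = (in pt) 18.99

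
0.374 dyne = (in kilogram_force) 3.814e-07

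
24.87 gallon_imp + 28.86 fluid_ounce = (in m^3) 0.1139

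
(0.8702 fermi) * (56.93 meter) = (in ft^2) 5.332e-13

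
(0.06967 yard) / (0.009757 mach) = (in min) 0.0003196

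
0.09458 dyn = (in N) 9.458e-07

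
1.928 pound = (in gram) 874.5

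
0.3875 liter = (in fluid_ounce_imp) 13.64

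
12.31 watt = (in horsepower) 0.01651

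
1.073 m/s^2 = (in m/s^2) 1.073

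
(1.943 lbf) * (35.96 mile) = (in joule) 5.002e+05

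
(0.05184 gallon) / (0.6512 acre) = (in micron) 0.07446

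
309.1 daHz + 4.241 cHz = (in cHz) 3.091e+05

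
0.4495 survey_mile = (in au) 4.836e-09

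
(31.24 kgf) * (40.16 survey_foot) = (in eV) 2.341e+22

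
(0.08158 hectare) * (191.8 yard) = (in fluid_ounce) 4.838e+09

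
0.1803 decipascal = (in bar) 1.803e-07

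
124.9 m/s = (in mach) 0.3668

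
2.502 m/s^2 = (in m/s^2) 2.502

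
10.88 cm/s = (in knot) 0.2115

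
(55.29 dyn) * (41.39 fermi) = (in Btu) 2.169e-20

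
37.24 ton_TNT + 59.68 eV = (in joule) 1.558e+11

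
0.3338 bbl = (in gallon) 14.02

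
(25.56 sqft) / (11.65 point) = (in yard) 631.9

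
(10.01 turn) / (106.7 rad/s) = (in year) 1.869e-08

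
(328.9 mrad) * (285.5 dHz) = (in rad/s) 9.39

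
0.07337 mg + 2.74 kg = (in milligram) 2.74e+06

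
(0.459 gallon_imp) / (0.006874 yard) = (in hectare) 3.32e-05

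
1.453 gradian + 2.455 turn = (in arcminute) 5.311e+04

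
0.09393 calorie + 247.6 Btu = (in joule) 2.612e+05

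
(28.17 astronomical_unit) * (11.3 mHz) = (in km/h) 1.714e+11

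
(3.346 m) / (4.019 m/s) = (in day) 9.636e-06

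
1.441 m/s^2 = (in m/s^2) 1.441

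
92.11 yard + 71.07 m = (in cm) 1.553e+04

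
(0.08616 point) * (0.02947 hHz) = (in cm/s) 0.008958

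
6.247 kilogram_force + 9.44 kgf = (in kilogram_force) 15.69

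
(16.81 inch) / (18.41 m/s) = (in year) 7.354e-10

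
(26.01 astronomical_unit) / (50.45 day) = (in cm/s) 8.927e+07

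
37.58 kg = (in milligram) 3.758e+07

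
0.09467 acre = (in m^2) 383.1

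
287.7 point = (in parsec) 3.289e-18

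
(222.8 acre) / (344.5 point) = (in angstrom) 7.419e+16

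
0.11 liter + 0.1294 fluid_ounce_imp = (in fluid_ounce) 3.844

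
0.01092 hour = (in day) 0.000455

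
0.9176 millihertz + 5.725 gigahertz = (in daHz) 5.725e+08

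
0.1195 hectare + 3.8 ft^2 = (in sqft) 1.287e+04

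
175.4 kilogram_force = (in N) 1720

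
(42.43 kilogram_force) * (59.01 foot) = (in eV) 4.671e+22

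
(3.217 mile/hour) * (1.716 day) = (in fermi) 2.132e+20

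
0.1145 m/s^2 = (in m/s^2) 0.1145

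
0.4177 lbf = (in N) 1.858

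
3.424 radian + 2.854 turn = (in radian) 21.36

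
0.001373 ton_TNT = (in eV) 3.586e+25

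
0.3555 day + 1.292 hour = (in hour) 9.824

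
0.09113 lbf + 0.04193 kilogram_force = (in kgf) 0.08327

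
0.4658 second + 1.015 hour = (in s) 3654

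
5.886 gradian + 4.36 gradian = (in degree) 9.221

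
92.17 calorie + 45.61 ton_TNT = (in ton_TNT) 45.61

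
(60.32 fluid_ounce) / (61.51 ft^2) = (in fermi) 3.122e+11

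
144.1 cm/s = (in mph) 3.223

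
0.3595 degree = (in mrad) 6.274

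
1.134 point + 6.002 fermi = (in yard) 0.0004375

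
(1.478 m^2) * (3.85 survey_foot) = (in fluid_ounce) 5.865e+04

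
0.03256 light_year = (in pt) 8.732e+17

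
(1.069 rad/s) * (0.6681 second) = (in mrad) 714.2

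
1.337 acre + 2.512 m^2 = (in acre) 1.338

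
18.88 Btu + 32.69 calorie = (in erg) 2.006e+11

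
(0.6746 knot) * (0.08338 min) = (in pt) 4921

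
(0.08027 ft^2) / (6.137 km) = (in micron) 1.215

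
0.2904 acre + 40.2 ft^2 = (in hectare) 0.1179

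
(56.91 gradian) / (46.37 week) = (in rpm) 3.044e-07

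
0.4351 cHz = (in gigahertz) 4.351e-12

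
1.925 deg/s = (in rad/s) 0.0336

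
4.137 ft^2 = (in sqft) 4.137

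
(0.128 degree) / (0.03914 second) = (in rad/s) 0.05708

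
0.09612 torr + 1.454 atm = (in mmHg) 1105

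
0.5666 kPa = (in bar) 0.005666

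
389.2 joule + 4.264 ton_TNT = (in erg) 1.784e+17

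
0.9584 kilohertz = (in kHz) 0.9584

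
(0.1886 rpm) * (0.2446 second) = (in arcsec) 996.4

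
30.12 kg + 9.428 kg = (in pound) 87.19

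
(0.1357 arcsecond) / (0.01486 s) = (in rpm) 0.0004228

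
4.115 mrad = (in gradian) 0.262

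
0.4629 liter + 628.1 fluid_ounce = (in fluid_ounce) 643.8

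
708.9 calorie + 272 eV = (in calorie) 708.9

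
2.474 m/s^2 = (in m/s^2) 2.474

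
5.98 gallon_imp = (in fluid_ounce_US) 919.3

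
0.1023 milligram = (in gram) 0.0001023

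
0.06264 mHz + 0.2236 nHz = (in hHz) 6.264e-07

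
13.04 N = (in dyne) 1.304e+06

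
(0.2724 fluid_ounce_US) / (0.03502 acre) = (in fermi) 5.684e+07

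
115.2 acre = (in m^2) 4.662e+05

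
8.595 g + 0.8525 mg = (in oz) 0.3032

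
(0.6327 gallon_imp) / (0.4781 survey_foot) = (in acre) 4.877e-06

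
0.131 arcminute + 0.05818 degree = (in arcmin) 3.622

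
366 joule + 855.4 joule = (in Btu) 1.158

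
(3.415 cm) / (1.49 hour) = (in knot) 1.238e-05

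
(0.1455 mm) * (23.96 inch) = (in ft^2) 0.0009531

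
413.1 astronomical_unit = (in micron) 6.18e+19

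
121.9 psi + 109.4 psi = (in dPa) 1.595e+07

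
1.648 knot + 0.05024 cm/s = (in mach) 0.002491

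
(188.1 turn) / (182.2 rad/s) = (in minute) 0.1081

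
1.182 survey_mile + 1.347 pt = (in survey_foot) 6241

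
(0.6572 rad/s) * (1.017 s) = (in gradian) 42.55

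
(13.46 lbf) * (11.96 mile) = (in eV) 7.193e+24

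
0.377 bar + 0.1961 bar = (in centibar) 57.31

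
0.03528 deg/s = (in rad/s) 0.0006158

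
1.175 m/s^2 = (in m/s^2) 1.175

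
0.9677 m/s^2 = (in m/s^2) 0.9677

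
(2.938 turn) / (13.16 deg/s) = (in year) 2.549e-06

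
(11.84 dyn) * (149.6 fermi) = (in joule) 1.771e-17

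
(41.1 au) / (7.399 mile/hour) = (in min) 3.098e+10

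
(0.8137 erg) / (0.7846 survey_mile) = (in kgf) 6.571e-12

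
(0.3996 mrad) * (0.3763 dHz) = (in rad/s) 1.504e-05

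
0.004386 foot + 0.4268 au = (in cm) 6.385e+12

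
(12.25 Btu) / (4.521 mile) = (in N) 1.776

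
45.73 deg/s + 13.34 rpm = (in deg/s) 125.8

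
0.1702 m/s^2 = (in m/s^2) 0.1702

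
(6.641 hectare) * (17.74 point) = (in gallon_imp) 9.142e+04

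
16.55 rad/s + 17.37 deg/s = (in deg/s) 965.6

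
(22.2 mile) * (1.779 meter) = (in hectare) 6.356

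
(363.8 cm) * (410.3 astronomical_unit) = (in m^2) 2.233e+14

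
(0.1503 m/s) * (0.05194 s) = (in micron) 7807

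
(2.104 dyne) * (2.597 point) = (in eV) 1.203e+11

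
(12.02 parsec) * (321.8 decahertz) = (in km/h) 4.297e+21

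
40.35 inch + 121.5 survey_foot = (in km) 0.03806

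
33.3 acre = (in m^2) 1.348e+05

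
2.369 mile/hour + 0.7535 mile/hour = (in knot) 2.713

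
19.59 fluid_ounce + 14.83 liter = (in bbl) 0.09692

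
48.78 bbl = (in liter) 7755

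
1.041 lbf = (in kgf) 0.4722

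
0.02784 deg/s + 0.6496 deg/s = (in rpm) 0.1129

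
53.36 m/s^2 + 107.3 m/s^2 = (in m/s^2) 160.7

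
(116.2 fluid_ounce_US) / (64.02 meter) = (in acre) 1.326e-08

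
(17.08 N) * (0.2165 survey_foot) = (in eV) 7.035e+18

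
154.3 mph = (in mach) 0.2026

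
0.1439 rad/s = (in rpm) 1.374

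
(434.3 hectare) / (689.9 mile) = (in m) 3.912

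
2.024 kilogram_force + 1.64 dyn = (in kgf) 2.024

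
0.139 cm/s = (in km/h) 0.005004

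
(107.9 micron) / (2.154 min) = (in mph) 1.868e-06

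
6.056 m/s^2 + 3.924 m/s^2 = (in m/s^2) 9.98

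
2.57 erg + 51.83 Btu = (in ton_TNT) 1.307e-05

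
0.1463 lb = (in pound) 0.1463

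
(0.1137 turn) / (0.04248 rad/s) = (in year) 5.333e-07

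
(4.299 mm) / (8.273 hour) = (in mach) 4.239e-10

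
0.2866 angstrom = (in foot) 9.403e-11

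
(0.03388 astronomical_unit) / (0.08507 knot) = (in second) 1.158e+11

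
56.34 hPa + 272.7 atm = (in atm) 272.8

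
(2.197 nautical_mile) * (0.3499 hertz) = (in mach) 4.181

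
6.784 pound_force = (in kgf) 3.077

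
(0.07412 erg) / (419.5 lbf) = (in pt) 1.126e-08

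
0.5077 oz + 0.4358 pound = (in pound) 0.4675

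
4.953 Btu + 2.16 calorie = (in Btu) 4.962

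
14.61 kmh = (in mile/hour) 9.078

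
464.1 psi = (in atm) 31.58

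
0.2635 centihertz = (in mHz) 2.635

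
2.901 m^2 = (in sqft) 31.23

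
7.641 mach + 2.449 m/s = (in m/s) 2604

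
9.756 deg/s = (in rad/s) 0.1703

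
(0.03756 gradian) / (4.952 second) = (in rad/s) 0.0001191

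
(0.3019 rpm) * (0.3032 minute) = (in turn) 0.09154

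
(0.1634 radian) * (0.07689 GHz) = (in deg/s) 7.199e+08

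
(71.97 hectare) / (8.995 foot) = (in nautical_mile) 141.7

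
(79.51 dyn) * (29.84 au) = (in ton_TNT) 0.8483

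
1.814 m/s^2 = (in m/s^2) 1.814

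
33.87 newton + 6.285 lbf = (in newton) 61.83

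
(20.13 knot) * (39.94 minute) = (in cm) 2.482e+06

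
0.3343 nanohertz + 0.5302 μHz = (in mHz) 0.0005305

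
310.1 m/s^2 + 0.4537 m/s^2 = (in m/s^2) 310.6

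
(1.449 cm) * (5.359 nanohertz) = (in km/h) 2.795e-10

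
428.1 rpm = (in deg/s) 2569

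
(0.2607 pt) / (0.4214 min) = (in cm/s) 0.0003637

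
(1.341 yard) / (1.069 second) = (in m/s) 1.147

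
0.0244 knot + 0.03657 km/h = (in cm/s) 2.271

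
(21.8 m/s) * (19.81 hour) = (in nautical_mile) 839.5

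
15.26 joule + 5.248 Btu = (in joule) 5552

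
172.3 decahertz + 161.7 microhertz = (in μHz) 1.723e+09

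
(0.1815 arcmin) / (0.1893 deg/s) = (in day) 1.85e-07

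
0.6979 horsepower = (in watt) 520.4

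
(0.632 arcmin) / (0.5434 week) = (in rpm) 5.342e-09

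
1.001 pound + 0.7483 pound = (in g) 793.5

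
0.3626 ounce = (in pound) 0.02266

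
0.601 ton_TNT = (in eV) 1.569e+28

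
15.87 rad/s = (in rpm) 151.5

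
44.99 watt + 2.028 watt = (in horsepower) 0.06305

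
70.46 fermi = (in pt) 1.997e-10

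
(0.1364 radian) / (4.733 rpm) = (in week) 4.55e-07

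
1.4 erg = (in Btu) 1.327e-10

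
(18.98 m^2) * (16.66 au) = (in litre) 4.73e+16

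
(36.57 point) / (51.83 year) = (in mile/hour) 1.766e-11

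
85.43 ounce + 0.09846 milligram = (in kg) 2.422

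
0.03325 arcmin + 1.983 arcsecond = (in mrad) 0.01929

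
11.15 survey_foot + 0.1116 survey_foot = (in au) 2.295e-11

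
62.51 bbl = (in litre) 9938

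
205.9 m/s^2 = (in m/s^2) 205.9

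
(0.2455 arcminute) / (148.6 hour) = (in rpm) 1.275e-09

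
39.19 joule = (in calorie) 9.367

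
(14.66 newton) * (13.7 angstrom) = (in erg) 0.2008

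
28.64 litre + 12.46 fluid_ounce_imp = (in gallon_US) 7.659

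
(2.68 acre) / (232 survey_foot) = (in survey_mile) 0.0953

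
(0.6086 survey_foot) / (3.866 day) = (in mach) 1.631e-09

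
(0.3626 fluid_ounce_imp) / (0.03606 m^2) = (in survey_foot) 0.0009374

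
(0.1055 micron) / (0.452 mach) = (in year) 2.174e-17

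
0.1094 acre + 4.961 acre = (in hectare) 2.052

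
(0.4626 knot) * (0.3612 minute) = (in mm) 5158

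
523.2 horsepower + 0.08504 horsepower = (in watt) 3.902e+05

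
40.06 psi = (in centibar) 276.2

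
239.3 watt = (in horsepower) 0.3209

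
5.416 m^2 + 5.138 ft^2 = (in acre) 0.001456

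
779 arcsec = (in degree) 0.2164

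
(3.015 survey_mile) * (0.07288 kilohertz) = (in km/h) 1.273e+06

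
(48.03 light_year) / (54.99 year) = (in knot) 5.093e+08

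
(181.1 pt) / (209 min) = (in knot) 9.903e-06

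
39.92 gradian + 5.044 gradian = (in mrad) 706.3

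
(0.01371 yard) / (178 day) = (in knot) 1.585e-09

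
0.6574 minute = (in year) 1.251e-06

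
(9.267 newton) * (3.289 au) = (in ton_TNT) 1090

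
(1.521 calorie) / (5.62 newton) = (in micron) 1.132e+06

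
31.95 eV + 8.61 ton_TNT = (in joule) 3.602e+10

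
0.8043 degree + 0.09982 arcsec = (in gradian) 0.8937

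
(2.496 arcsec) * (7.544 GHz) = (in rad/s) 9.129e+04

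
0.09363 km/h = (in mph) 0.05818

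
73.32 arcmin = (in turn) 0.003394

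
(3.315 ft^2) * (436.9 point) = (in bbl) 0.2986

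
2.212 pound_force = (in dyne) 9.839e+05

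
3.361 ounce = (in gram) 95.28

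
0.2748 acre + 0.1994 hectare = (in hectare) 0.3106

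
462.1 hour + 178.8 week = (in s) 1.098e+08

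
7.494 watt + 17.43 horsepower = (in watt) 1.301e+04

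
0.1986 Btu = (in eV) 1.308e+21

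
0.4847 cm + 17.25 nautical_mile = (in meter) 3.195e+04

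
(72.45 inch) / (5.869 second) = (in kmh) 1.129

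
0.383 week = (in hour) 64.34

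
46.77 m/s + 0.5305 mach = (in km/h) 818.7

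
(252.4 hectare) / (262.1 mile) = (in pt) 1.696e+04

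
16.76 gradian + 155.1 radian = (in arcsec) 3.205e+07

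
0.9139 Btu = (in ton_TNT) 2.305e-07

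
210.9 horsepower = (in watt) 1.573e+05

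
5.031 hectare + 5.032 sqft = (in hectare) 5.031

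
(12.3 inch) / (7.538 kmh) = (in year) 4.731e-09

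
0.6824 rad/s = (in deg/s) 39.1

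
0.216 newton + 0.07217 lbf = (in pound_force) 0.1207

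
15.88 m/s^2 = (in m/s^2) 15.88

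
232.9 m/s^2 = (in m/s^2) 232.9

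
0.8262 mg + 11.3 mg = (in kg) 1.213e-05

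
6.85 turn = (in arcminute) 1.48e+05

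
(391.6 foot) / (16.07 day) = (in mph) 0.0001923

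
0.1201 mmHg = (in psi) 0.002322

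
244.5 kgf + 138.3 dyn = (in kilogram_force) 244.5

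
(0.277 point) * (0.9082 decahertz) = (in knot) 0.001725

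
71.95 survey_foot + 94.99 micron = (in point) 6.217e+04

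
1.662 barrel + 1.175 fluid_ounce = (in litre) 264.3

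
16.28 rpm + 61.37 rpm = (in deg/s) 465.9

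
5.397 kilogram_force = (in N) 52.93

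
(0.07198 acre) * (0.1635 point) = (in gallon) 4.438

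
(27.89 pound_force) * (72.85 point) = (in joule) 3.188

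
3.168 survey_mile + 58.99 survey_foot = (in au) 3.42e-08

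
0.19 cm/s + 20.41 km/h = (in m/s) 5.671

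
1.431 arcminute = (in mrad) 0.4163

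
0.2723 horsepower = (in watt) 203.1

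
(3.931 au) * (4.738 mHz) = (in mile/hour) 6.233e+09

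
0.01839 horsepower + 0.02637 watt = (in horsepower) 0.01843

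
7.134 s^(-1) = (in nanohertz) 7.134e+09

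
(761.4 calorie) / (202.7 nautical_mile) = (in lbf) 0.001908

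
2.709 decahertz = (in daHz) 2.709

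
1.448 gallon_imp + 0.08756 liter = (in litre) 6.67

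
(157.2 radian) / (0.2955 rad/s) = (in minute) 8.866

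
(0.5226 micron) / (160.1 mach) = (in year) 3.04e-19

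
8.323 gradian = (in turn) 0.02081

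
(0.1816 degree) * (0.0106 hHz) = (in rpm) 0.03208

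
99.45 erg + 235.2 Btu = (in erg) 2.481e+12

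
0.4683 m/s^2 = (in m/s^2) 0.4683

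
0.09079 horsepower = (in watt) 67.7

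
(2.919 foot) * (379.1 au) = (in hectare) 5.046e+09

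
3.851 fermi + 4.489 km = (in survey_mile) 2.789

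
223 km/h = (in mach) 0.1819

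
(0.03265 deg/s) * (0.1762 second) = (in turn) 1.598e-05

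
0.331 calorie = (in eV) 8.644e+18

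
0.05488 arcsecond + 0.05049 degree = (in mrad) 0.8815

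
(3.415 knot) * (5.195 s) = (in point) 2.587e+04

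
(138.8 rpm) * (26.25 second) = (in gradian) 2.429e+04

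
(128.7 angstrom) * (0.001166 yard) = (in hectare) 1.372e-15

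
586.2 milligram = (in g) 0.5862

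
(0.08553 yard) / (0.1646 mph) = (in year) 3.37e-08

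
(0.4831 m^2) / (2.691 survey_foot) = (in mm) 589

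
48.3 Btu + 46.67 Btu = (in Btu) 94.97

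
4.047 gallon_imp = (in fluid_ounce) 622.1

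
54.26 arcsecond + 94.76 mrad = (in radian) 0.09502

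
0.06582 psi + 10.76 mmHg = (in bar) 0.01888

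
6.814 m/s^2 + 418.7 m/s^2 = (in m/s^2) 425.5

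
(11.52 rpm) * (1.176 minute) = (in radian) 85.12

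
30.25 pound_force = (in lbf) 30.25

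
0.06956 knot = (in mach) 0.0001051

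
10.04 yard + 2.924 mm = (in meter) 9.183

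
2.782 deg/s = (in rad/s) 0.04856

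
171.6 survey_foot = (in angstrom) 5.23e+11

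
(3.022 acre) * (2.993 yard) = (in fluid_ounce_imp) 1.178e+09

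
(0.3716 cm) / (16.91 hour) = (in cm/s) 6.104e-06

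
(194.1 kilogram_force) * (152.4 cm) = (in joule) 2901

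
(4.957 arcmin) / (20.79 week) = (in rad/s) 1.147e-10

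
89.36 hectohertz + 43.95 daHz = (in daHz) 937.5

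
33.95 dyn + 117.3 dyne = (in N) 0.001512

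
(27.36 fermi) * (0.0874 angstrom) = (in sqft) 2.574e-24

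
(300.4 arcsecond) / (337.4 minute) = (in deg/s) 4.122e-06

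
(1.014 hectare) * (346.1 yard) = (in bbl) 2.018e+07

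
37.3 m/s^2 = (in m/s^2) 37.3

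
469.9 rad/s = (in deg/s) 2.692e+04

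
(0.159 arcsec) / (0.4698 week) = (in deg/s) 1.554e-10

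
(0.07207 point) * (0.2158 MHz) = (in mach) 0.01611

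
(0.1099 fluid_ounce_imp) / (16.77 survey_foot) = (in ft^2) 6.576e-06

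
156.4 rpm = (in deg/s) 938.4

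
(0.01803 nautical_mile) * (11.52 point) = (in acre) 3.353e-05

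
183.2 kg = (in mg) 1.832e+08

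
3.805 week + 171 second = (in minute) 3.836e+04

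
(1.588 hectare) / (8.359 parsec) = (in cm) 6.157e-12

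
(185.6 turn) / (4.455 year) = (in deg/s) 0.0004756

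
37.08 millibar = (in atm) 0.0366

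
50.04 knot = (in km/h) 92.67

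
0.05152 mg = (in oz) 1.817e-06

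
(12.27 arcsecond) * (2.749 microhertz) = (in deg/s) 9.37e-09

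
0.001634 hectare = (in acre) 0.004038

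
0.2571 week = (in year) 0.004931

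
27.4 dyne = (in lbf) 6.16e-05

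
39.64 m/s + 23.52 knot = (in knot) 100.6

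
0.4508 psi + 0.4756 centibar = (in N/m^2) 3584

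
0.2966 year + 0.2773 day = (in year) 0.2974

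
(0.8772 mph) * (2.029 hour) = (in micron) 2.864e+09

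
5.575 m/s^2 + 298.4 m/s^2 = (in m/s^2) 304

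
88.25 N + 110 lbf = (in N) 577.6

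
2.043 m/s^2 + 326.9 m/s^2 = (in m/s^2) 328.9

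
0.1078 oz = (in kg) 0.003056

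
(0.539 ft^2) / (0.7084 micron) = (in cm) 7.069e+06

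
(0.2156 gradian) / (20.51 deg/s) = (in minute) 0.0001577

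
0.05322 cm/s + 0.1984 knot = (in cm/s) 10.26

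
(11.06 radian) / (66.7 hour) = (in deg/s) 0.002639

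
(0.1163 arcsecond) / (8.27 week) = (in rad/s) 1.127e-13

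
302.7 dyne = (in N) 0.003027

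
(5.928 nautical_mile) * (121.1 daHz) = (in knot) 2.584e+07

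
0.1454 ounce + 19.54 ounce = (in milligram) 5.581e+05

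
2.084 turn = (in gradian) 833.6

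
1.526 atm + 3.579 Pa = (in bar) 1.546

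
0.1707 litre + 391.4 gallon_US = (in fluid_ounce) 5.01e+04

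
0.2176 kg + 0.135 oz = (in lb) 0.4882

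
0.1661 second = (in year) 5.267e-09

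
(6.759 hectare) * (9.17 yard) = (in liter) 5.667e+08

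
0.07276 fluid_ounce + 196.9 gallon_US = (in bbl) 4.688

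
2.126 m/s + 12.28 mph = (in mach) 0.02237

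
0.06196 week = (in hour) 10.41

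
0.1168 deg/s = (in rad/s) 0.002039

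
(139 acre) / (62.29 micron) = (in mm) 9.031e+12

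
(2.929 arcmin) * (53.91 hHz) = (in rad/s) 4.593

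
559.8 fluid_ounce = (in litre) 16.56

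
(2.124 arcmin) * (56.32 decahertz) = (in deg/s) 19.94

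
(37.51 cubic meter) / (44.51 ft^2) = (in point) 2.571e+04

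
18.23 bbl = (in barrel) 18.23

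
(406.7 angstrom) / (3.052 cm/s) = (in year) 4.226e-14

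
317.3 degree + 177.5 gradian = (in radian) 8.326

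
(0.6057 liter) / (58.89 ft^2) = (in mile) 6.879e-08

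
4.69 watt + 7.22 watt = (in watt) 11.91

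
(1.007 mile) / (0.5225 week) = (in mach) 1.506e-05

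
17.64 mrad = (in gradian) 1.123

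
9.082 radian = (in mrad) 9082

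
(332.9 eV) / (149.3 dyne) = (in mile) 2.22e-17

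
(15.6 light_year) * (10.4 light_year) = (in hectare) 1.452e+30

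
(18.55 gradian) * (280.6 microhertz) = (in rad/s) 8.176e-05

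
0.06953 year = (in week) 3.625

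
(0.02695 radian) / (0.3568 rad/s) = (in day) 8.742e-07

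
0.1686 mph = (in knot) 0.1465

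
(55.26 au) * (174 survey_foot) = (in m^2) 4.384e+14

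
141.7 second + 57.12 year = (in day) 2.085e+04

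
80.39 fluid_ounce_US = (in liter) 2.377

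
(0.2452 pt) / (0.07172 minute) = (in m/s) 2.01e-05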